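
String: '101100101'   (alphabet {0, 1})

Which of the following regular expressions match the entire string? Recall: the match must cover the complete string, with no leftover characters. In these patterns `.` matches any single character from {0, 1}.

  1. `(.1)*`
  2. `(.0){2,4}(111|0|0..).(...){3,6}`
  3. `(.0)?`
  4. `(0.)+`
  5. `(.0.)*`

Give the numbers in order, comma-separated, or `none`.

1 → no match
2 → no match
3 → no match
4 → no match — must start with '0'
5 → match

5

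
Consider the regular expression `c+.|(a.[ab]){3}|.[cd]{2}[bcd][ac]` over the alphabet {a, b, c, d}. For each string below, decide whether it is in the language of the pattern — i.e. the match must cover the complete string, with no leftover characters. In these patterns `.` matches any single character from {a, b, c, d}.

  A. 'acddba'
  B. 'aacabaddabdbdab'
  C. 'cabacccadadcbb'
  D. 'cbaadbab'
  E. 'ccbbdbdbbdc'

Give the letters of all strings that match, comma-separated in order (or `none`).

none

A → no match
B → no match
C → no match
D → no match
E → no match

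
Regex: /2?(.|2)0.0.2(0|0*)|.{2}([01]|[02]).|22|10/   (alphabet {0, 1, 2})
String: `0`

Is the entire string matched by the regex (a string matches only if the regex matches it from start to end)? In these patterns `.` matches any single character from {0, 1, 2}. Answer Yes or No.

No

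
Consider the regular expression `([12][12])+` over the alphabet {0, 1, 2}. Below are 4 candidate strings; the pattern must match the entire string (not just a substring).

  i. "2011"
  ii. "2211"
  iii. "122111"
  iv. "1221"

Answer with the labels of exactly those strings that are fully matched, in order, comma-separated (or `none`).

i. "2011" → no match
ii. "2211" → match
iii. "122111" → match
iv. "1221" → match

ii, iii, iv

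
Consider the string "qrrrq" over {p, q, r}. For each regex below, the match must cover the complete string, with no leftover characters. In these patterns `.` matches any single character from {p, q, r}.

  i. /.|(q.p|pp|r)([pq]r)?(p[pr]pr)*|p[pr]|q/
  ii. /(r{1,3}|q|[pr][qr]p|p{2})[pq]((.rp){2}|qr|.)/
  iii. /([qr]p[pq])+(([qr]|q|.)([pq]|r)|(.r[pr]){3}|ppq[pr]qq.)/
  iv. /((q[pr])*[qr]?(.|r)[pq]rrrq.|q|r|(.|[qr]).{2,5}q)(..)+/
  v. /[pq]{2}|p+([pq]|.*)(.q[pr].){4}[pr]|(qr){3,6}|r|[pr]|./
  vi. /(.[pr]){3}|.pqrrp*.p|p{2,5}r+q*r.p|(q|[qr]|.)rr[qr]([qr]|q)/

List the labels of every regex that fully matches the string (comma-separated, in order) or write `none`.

i → no match
ii → no match
iii → no match
iv → match
v → no match
vi → match

iv, vi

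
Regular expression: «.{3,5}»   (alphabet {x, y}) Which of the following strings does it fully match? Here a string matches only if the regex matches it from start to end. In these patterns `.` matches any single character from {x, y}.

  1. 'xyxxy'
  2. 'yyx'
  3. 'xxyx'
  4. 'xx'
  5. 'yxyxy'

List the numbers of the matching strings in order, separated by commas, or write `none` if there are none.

1, 2, 3, 5

1 → match
2 → match
3 → match
4 → no match
5 → match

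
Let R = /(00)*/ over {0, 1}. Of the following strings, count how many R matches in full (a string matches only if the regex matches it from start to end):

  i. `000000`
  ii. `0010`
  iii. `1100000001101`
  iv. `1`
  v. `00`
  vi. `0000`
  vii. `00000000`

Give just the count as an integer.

i. `000000` → match
ii. `0010` → no match
iii → no match
iv. `1` → no match
v. `00` → match
vi. `0000` → match
vii. `00000000` → match
Total matched: 4

4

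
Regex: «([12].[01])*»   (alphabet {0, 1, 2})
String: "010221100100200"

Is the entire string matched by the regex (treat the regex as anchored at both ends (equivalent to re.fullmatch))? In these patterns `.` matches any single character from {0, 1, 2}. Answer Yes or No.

No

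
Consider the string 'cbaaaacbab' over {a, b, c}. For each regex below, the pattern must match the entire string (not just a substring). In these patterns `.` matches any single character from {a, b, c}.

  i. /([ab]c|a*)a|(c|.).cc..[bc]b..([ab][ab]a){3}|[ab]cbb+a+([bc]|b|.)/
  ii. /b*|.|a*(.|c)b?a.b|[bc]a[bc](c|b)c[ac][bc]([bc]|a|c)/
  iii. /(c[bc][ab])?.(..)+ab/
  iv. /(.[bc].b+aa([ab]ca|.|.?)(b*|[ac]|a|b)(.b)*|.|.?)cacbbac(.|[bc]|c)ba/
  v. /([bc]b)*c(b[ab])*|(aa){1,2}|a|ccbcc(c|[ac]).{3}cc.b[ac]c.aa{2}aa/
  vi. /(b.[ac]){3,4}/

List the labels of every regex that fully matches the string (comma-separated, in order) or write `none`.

iii

i → no match
ii → no match
iii → match
iv → no match — must end with 'ba'
v → no match
vi → no match — must start with 'b'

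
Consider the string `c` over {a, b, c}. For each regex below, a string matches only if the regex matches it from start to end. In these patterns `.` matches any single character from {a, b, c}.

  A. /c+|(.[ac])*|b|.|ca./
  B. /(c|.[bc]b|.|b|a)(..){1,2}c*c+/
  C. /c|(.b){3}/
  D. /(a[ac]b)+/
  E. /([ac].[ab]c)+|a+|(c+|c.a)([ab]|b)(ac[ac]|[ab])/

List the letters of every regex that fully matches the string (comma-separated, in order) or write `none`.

A, C

A → match
B → no match
C → match
D → no match — must start with `a`
E → no match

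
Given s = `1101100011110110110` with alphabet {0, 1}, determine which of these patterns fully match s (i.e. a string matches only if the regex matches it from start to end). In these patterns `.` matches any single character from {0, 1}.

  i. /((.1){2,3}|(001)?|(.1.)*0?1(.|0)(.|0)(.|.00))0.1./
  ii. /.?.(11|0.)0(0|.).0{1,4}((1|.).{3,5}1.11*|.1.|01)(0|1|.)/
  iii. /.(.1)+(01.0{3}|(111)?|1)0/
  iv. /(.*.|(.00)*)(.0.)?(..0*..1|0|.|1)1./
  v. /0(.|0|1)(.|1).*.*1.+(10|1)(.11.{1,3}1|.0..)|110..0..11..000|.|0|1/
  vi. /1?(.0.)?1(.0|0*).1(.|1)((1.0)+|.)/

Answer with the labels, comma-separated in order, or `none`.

i → no match
ii → no match
iii → no match
iv → match
v → no match
vi → match

iv, vi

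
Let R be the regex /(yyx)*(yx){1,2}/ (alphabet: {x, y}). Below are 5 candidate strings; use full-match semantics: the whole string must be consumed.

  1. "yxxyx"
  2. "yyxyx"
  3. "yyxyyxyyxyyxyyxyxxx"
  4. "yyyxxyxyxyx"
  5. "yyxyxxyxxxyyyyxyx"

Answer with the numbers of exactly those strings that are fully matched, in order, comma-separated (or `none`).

1 → no match
2 → match
3 → no match — must end with "yx"
4 → no match
5 → no match

2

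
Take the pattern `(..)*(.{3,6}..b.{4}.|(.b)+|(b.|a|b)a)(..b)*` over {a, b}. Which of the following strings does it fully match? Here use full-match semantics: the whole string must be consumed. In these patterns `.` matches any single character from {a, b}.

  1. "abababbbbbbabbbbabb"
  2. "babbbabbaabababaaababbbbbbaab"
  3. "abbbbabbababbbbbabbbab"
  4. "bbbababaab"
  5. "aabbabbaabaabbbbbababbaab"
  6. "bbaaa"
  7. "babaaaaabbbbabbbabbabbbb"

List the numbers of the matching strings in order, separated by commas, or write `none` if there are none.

1, 2, 3, 4, 5, 7

1 → match
2 → match
3 → match
4 → match
5 → match
6 → no match
7 → match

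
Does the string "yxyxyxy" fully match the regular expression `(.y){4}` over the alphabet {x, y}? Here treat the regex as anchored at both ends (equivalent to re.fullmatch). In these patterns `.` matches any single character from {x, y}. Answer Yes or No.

No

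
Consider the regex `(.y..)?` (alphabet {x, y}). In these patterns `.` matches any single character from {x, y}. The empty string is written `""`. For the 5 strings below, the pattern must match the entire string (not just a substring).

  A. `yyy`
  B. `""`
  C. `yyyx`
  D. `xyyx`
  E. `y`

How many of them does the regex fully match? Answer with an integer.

A → no match
B → match
C → match
D → match
E → no match
Total matched: 3

3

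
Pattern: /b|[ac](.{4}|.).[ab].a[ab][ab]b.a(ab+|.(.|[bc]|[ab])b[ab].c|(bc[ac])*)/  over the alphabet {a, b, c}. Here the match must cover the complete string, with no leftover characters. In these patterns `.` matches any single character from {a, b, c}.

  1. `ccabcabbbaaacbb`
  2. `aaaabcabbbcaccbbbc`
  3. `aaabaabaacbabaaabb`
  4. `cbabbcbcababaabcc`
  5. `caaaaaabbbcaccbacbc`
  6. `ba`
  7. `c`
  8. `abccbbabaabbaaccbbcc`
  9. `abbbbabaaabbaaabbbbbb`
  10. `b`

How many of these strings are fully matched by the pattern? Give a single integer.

4

1 → no match
2 → no match
3 → no match
4 → match
5 → no match
6 → no match
7 → no match
8 → match
9 → match
10 → match
Total matched: 4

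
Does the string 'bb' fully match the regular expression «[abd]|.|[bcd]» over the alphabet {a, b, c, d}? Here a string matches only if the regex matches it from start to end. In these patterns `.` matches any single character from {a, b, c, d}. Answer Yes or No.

No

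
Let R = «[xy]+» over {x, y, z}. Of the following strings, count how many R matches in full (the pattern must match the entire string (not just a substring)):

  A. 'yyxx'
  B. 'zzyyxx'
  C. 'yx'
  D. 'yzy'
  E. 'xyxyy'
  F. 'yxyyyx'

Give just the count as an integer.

A → match
B → no match
C → match
D → no match
E → match
F → match
Total matched: 4

4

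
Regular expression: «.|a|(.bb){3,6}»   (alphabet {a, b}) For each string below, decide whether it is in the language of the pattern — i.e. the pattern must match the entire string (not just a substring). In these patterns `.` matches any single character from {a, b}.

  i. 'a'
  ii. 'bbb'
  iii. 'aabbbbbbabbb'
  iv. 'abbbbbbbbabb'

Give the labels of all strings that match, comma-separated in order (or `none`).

i, iv

i. 'a' → match
ii. 'bbb' → no match
iii. 'aabbbbbbabbb' → no match
iv. 'abbbbbbbbabb' → match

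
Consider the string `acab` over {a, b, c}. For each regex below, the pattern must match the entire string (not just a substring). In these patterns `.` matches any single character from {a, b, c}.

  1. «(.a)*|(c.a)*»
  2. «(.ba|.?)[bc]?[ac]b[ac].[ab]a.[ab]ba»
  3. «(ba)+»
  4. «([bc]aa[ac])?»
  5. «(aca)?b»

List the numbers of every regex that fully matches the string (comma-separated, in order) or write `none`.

1 → no match
2 → no match — must end with `ba`
3 → no match — must start with `ba`
4 → no match
5 → match

5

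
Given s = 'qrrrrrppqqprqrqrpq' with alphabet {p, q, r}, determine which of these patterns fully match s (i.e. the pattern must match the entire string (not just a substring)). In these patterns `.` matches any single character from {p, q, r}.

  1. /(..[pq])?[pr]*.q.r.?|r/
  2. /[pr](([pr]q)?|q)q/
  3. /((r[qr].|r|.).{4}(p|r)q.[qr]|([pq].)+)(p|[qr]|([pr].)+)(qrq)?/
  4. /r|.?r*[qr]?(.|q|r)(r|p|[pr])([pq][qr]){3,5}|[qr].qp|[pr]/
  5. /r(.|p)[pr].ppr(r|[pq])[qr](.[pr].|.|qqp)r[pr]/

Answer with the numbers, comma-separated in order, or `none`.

4

1 → no match
2 → no match
3 → no match
4 → match
5 → no match — must start with 'r'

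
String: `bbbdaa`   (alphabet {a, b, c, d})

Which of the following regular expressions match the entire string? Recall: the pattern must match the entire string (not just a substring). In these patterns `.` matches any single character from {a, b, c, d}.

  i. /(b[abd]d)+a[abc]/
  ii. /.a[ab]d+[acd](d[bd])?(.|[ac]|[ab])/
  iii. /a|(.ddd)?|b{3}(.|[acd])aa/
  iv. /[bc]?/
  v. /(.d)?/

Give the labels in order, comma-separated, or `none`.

i → no match
ii → no match
iii → match
iv → no match
v → no match

iii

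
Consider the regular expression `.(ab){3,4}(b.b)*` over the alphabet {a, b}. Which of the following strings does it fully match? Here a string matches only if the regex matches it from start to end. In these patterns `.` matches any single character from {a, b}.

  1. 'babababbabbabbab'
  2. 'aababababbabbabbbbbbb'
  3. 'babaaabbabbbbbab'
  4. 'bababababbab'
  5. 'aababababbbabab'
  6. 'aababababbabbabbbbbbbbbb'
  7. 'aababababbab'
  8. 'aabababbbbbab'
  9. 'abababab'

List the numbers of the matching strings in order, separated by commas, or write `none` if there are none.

1 → match
2 → match
3 → no match
4. 'bababababbab' → match
5 → no match
6 → match
7. 'aababababbab' → match
8 → match
9. 'abababab' → no match

1, 2, 4, 6, 7, 8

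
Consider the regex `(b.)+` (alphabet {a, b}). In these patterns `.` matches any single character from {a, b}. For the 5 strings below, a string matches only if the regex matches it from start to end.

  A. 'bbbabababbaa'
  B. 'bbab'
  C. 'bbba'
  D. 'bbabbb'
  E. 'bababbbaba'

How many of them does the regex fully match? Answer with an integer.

2

A. 'bbbabababbaa' → no match
B. 'bbab' → no match
C. 'bbba' → match
D. 'bbabbb' → no match
E. 'bababbbaba' → match
Total matched: 2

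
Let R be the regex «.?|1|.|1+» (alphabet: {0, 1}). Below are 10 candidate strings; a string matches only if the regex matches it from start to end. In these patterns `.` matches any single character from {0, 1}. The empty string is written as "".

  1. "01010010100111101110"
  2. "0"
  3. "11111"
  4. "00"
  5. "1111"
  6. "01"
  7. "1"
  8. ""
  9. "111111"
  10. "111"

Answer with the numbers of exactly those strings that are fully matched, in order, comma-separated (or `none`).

1 → no match
2 → match
3 → match
4 → no match
5 → match
6 → no match
7 → match
8 → match
9 → match
10 → match

2, 3, 5, 7, 8, 9, 10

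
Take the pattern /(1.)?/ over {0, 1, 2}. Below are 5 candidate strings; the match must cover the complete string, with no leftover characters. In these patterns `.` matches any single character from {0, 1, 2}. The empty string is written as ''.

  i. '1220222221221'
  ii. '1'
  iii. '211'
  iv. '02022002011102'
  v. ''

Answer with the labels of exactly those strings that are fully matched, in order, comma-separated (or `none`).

i → no match
ii. '1' → no match
iii. '211' → no match
iv → no match
v. '' → match

v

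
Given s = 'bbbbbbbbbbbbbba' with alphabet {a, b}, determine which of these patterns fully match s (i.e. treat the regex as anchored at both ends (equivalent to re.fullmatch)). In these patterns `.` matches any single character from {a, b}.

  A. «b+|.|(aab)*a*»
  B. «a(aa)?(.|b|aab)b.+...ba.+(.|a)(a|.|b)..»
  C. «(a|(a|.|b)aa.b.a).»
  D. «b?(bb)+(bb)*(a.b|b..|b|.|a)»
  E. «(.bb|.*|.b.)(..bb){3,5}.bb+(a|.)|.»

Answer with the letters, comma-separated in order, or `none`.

D

A → no match
B → no match — must start with 'a'
C → no match
D → match
E → no match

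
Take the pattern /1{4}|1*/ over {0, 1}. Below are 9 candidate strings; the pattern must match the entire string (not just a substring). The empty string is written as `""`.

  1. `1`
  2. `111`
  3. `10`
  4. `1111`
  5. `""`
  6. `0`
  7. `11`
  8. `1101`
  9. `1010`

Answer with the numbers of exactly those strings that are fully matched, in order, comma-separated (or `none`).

1 → match
2 → match
3 → no match
4 → match
5 → match
6 → no match
7 → match
8 → no match
9 → no match

1, 2, 4, 5, 7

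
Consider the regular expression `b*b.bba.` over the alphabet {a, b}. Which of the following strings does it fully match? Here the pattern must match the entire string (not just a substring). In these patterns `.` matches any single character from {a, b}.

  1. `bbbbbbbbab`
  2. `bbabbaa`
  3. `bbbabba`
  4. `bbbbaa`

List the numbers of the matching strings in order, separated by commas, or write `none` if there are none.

1. `bbbbbbbbab` → match
2. `bbabbaa` → match
3. `bbbabba` → no match
4. `bbbbaa` → match

1, 2, 4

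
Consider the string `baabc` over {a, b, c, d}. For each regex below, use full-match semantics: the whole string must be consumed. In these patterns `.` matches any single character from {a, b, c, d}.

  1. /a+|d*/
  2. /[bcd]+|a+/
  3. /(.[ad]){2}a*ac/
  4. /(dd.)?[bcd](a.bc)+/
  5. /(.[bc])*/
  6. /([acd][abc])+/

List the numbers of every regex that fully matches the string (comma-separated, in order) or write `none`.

4

1 → no match
2 → no match
3 → no match — must end with `ac`
4 → match
5 → no match
6 → no match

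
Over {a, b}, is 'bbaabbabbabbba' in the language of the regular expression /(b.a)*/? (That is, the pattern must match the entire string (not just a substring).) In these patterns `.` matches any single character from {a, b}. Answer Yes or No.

No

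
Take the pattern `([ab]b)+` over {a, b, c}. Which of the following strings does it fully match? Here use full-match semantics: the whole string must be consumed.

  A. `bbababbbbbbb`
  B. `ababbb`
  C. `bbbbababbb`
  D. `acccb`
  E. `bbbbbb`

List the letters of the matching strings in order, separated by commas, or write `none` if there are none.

A, B, C, E

A → match
B → match
C → match
D → no match
E → match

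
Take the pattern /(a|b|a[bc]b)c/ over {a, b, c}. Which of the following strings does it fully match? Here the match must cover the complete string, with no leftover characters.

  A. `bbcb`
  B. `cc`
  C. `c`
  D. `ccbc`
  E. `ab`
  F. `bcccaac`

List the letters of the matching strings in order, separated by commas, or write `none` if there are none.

none

A → no match — must end with `c`
B → no match
C → no match
D → no match
E → no match — must end with `c`
F → no match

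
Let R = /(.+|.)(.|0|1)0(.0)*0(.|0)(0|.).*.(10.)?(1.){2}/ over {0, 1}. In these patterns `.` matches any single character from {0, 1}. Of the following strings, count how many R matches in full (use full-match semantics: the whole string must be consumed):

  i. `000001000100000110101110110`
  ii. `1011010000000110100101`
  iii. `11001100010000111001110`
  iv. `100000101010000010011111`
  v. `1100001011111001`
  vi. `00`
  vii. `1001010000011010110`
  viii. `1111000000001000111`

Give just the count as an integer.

2

i → no match
ii → no match
iii → match
iv → match
v → no match
vi → no match
vii → no match
viii → no match
Total matched: 2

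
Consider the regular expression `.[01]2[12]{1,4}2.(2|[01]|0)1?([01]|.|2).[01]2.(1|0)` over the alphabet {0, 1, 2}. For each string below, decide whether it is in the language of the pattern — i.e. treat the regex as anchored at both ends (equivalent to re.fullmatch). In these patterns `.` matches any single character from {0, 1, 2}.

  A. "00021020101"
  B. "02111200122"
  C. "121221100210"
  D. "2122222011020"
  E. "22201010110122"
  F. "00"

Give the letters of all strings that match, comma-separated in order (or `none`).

A → no match
B → no match
C → no match
D → no match
E → no match
F → no match

none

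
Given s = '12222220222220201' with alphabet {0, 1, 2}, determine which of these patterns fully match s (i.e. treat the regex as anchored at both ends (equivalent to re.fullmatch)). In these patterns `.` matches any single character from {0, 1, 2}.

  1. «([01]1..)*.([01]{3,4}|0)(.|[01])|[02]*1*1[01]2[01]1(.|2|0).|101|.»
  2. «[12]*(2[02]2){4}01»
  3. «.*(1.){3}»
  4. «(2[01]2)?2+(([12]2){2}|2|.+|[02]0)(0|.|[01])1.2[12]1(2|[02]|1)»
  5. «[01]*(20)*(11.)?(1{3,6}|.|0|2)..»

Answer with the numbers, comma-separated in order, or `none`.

1 → no match
2 → match
3 → no match
4 → no match
5 → no match

2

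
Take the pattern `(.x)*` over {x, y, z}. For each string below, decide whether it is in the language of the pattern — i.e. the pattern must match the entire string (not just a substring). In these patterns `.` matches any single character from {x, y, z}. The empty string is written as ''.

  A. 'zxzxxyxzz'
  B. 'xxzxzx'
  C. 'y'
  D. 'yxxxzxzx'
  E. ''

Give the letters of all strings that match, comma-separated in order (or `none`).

B, D, E

A. 'zxzxxyxzz' → no match
B. 'xxzxzx' → match
C. 'y' → no match
D. 'yxxxzxzx' → match
E. '' → match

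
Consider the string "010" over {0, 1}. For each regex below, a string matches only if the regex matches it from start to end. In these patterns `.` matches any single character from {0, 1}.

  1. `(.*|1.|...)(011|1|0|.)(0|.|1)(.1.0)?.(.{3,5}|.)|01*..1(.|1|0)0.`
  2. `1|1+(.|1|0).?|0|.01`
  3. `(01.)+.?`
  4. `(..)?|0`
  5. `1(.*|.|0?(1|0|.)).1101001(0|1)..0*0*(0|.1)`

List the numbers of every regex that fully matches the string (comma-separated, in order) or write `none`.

3

1 → no match
2 → no match
3 → match
4 → no match
5 → no match — must start with "1"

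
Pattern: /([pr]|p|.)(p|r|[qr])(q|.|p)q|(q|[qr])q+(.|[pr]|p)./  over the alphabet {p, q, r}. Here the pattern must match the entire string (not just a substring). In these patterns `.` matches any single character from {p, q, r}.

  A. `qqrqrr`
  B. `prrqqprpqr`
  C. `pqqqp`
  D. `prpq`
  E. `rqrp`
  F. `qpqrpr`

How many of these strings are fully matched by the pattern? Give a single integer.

2

A → no match
B → no match
C → no match
D → match
E → match
F → no match
Total matched: 2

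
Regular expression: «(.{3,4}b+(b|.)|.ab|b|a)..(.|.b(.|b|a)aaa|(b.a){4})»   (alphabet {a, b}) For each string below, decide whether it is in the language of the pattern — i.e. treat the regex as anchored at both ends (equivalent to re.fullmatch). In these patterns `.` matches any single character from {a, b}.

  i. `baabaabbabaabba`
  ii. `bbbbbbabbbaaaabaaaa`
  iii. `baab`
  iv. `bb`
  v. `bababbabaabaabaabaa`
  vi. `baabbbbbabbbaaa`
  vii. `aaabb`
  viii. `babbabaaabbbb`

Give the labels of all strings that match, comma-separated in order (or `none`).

i, iii, vi

i → match
ii → no match
iii → match
iv → no match
v → no match
vi → match
vii → no match
viii → no match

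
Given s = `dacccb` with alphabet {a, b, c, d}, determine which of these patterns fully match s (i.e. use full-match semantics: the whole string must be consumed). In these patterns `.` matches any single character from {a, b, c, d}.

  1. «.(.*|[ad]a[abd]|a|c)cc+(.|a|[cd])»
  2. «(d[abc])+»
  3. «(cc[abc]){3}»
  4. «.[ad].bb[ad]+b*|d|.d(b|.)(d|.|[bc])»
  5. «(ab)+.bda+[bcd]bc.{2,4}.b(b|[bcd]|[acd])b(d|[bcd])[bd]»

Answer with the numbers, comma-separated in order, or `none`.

1

1 → match
2 → no match
3 → no match — must start with `cc`
4 → no match
5 → no match — must start with `ab`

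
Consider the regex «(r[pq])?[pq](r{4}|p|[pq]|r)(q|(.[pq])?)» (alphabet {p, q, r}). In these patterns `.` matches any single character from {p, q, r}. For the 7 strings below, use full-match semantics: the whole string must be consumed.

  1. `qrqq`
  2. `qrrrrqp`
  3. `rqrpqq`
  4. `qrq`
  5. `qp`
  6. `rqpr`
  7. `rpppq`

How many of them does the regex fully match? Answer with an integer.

6

1 → match
2 → match
3 → no match
4 → match
5 → match
6 → match
7 → match
Total matched: 6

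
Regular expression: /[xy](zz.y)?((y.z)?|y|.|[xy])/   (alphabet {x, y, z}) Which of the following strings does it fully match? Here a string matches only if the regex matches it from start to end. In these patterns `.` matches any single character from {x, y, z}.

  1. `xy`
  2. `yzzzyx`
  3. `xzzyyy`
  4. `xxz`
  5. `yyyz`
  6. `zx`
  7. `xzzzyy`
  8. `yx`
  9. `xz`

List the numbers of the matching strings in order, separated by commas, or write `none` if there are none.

1 → match
2 → match
3 → match
4 → no match
5 → match
6 → no match
7 → match
8 → match
9 → match

1, 2, 3, 5, 7, 8, 9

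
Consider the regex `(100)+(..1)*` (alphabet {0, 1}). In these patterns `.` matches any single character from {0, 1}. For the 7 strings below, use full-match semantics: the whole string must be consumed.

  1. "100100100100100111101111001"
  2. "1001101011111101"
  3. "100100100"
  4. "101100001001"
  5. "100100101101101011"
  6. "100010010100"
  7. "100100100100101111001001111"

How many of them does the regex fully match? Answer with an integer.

1 → match
2 → no match
3 → match
4 → no match — must start with "100"
5 → match
6 → no match
7 → match
Total matched: 4

4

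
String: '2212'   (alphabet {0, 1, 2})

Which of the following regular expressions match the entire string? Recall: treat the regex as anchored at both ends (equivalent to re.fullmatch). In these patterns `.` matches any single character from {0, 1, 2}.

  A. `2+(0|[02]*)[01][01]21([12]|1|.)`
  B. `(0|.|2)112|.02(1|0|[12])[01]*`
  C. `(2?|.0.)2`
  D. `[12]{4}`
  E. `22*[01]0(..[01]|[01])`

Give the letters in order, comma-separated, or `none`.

D

A → no match
B → no match
C → no match
D → match
E → no match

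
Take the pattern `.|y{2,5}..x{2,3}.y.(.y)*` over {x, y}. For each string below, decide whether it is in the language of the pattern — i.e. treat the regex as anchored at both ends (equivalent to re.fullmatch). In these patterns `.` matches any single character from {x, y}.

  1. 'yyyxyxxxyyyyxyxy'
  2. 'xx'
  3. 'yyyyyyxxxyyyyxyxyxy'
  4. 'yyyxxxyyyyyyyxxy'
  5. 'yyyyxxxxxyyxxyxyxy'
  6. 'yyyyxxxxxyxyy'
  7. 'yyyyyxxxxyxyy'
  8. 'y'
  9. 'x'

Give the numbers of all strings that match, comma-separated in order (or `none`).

1, 3, 5, 6, 7, 8, 9

1 → match
2 → no match
3 → match
4 → no match
5 → match
6 → match
7 → match
8 → match
9 → match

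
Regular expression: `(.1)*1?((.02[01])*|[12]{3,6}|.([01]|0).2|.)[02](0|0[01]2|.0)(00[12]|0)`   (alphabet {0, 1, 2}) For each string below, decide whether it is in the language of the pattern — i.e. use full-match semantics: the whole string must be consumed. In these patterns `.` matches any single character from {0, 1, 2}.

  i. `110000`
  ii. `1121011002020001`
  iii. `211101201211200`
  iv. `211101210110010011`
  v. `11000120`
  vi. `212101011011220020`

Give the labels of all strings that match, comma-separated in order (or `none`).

i → match
ii → match
iii → no match
iv → no match
v → match
vi → match

i, ii, v, vi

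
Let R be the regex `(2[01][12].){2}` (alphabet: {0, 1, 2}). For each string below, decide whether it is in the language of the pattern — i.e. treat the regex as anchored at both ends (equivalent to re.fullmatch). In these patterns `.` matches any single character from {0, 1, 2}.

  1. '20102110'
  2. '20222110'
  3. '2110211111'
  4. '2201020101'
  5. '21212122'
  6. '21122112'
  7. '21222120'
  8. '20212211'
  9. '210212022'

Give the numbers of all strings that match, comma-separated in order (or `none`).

1. '20102110' → match
2. '20222110' → match
3. '2110211111' → no match
4. '2201020101' → no match
5. '21212122' → match
6. '21122112' → match
7. '21222120' → match
8. '20212211' → no match
9. '210212022' → no match

1, 2, 5, 6, 7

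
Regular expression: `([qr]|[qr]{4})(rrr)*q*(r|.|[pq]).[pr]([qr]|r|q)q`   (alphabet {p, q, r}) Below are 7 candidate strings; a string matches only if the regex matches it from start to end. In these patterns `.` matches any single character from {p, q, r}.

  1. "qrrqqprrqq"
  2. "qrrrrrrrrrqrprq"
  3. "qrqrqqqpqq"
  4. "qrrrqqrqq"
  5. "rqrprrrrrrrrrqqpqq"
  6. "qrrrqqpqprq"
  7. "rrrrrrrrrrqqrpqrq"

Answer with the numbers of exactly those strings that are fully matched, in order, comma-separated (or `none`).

1, 2, 3, 4, 6

1 → match
2 → match
3 → match
4 → match
5 → no match
6 → match
7 → no match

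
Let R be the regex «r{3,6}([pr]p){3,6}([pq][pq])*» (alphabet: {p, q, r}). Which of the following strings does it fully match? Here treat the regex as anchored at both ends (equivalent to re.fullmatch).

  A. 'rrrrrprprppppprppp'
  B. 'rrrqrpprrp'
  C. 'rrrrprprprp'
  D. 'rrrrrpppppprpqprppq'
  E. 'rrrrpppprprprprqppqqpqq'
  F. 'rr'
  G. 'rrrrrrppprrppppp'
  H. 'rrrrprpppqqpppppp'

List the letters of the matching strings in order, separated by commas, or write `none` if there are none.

A → match
B. 'rrrqrpprrp' → no match
C. 'rrrrprprprp' → match
D → no match
E → no match
F. 'rr' → no match
G → no match
H → match

A, C, H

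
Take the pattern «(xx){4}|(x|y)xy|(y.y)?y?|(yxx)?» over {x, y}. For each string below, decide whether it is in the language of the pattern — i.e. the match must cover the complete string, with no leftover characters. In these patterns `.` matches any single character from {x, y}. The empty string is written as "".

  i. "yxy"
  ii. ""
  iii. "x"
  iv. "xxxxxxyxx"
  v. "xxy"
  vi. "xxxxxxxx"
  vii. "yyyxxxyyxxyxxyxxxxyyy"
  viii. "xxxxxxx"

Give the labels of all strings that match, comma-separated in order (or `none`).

i → match
ii → match
iii → no match
iv → no match
v → match
vi → match
vii → no match
viii → no match

i, ii, v, vi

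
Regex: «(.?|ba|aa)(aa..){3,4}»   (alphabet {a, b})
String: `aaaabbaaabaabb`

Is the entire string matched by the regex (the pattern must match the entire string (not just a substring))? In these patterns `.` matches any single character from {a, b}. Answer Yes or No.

Yes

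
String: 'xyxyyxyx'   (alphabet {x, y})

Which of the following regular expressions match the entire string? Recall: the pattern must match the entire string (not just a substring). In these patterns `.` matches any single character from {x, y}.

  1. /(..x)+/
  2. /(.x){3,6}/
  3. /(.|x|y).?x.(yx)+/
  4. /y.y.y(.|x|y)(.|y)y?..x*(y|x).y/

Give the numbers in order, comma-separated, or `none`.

1 → no match
2 → no match
3 → match
4 → no match — must start with 'y'

3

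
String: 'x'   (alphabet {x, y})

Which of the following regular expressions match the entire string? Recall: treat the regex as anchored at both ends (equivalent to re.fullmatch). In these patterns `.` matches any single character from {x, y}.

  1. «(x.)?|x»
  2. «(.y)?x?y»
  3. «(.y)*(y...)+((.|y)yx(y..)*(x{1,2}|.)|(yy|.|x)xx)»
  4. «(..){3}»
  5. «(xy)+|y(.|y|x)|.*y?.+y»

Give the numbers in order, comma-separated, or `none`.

1 → match
2 → no match — must end with 'y'
3 → no match
4 → no match
5 → no match

1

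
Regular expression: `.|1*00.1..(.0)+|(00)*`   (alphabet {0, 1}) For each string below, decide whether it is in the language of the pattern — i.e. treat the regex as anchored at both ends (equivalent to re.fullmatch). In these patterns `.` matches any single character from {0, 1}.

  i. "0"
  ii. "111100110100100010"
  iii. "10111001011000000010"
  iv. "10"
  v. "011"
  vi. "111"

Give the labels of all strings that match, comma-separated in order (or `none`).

i → match
ii → match
iii → no match
iv → no match
v → no match
vi → no match

i, ii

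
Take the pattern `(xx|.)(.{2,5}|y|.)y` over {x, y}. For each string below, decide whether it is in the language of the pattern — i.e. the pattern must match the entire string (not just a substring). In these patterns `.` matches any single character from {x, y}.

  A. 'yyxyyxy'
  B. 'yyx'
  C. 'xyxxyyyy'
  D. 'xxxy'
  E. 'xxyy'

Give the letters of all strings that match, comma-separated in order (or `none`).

A → match
B → no match — must end with 'y'
C → no match
D → match
E → match

A, D, E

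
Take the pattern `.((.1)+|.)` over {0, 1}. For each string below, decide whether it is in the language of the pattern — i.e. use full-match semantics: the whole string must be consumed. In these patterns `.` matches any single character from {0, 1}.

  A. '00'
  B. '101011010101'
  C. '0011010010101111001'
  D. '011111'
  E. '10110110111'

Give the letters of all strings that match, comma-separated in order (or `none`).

A → match
B → no match
C → no match
D → no match
E → no match

A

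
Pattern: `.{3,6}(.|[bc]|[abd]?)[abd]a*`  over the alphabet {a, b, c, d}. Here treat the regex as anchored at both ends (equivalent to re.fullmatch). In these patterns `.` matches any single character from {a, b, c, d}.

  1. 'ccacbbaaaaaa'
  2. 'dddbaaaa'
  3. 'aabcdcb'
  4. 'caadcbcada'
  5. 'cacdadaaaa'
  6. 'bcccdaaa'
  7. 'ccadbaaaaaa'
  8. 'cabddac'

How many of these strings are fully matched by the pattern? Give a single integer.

6

1 → match
2 → match
3 → match
4 → no match
5 → match
6 → match
7 → match
8 → no match
Total matched: 6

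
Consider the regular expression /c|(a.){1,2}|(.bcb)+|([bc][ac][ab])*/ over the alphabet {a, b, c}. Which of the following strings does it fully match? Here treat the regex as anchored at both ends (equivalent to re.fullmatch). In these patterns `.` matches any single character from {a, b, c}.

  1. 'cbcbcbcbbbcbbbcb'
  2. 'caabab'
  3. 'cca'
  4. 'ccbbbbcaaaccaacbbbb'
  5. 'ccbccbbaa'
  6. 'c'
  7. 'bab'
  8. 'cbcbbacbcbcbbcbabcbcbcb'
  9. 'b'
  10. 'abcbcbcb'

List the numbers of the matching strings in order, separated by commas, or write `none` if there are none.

1 → match
2 → match
3 → match
4 → no match
5 → match
6 → match
7 → match
8 → no match
9 → no match
10 → match

1, 2, 3, 5, 6, 7, 10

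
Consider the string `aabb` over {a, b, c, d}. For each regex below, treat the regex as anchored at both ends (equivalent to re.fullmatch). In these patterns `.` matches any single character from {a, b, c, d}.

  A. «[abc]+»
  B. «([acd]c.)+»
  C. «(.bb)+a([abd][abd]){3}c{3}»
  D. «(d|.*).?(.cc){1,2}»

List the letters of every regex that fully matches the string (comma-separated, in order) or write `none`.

A → match
B → no match
C → no match — must end with `c`
D → no match — must end with `cc`

A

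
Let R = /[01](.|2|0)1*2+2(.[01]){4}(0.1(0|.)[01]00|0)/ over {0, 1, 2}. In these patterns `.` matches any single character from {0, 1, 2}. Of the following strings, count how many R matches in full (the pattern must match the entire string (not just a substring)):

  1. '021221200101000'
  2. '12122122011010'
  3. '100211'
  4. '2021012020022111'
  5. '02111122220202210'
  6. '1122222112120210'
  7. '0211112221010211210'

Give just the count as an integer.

1

1 → no match
2 → no match
3 → no match
4 → no match
5 → no match
6 → match
7 → no match
Total matched: 1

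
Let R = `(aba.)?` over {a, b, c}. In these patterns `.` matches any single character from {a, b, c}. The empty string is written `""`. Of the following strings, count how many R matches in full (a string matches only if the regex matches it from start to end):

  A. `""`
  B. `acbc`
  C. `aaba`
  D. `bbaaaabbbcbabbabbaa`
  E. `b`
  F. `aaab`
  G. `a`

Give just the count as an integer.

A → match
B → no match
C → no match
D → no match
E → no match
F → no match
G → no match
Total matched: 1

1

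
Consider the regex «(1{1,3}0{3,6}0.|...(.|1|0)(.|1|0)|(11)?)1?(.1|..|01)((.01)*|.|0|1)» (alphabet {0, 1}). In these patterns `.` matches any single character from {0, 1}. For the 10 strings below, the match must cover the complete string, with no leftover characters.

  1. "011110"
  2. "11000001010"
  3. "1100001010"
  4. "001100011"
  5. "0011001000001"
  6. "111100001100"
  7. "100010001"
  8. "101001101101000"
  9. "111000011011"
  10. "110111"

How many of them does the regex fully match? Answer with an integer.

1 → no match
2 → match
3 → match
4 → no match
5 → no match
6 → no match
7 → no match
8 → no match
9 → match
10 → no match
Total matched: 3

3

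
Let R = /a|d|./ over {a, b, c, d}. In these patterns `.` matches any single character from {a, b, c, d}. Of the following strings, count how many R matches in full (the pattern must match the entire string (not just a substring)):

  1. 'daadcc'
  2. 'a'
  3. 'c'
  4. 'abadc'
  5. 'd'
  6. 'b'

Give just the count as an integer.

1. 'daadcc' → no match
2. 'a' → match
3. 'c' → match
4. 'abadc' → no match
5. 'd' → match
6. 'b' → match
Total matched: 4

4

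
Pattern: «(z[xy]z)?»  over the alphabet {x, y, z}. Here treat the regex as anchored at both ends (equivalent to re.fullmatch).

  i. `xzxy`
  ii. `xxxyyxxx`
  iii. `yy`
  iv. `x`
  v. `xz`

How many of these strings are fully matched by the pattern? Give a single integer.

0

i. `xzxy` → no match
ii. `xxxyyxxx` → no match
iii. `yy` → no match
iv. `x` → no match
v. `xz` → no match
Total matched: 0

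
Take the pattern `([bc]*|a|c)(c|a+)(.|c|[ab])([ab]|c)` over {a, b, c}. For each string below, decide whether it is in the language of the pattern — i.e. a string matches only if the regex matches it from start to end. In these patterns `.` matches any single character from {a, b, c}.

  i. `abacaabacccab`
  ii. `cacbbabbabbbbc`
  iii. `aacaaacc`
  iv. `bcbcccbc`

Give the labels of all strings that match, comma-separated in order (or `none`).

i → no match
ii → no match
iii → no match
iv → match

iv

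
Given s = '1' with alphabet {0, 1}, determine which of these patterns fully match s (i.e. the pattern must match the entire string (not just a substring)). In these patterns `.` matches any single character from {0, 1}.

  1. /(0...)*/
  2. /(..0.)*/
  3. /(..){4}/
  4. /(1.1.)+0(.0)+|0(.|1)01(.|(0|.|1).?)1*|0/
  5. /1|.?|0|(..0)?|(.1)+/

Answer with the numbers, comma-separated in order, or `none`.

1 → no match
2 → no match
3 → no match
4 → no match
5 → match

5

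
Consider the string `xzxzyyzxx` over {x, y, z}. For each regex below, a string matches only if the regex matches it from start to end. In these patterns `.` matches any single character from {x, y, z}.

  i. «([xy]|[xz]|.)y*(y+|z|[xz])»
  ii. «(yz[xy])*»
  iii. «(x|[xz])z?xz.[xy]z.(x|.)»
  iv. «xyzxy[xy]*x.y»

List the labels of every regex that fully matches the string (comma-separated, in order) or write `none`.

iii

i → no match
ii → no match
iii → match
iv → no match — must start with `xyzxy`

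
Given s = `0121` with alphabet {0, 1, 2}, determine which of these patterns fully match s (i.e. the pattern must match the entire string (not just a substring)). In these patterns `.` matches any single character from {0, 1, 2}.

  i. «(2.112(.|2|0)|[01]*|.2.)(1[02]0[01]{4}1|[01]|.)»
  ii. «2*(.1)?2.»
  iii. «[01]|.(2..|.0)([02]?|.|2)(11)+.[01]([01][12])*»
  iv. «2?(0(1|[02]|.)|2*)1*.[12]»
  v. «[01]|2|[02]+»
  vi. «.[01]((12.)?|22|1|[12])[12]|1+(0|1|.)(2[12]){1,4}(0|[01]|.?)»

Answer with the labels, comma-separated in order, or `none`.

i → no match
ii → match
iii → no match
iv → match
v → no match
vi → match

ii, iv, vi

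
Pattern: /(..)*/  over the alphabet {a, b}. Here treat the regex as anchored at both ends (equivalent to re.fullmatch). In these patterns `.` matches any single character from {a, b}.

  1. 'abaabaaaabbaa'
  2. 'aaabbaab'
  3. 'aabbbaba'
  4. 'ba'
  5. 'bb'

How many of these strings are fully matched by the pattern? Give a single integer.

4

1 → no match
2 → match
3 → match
4 → match
5 → match
Total matched: 4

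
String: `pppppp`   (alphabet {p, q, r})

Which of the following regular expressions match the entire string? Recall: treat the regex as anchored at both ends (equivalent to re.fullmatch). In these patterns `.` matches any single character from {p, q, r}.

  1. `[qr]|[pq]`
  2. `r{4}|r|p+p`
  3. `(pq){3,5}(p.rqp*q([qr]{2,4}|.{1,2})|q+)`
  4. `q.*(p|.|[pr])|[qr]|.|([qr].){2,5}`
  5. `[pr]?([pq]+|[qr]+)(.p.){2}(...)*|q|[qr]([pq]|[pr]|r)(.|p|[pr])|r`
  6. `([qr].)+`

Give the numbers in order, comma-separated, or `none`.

2

1 → no match
2 → match
3 → no match — must start with `pq`
4 → no match
5 → no match
6 → no match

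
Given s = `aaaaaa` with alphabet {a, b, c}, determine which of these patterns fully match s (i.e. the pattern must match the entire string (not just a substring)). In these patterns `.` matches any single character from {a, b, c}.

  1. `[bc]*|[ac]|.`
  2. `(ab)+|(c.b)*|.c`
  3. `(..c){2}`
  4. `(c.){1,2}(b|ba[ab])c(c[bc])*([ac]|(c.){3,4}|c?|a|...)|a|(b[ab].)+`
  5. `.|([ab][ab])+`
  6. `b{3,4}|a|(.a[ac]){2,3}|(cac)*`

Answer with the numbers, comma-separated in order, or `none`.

1 → no match
2 → no match
3 → no match — must end with `c`
4 → no match
5 → match
6 → match

5, 6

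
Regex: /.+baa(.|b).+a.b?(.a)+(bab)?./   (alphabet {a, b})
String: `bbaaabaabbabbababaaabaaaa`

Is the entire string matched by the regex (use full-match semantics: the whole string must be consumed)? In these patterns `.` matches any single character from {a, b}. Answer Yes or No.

Yes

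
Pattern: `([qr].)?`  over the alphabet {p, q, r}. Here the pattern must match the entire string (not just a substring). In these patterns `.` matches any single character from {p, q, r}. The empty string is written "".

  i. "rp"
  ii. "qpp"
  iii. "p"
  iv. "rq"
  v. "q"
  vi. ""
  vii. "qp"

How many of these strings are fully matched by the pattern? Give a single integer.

i → match
ii → no match
iii → no match
iv → match
v → no match
vi → match
vii → match
Total matched: 4

4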